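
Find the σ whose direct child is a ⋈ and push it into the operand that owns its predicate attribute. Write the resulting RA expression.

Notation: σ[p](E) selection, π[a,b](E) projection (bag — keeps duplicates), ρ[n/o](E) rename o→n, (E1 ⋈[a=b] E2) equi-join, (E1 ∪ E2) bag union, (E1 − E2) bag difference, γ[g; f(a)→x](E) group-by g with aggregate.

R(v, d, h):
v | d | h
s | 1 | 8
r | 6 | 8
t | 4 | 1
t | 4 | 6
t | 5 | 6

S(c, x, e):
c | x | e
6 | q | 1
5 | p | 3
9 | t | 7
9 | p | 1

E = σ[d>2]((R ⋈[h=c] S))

σ filters on d, owned by the left side.
E' = (σ[d>2](R) ⋈[h=c] S)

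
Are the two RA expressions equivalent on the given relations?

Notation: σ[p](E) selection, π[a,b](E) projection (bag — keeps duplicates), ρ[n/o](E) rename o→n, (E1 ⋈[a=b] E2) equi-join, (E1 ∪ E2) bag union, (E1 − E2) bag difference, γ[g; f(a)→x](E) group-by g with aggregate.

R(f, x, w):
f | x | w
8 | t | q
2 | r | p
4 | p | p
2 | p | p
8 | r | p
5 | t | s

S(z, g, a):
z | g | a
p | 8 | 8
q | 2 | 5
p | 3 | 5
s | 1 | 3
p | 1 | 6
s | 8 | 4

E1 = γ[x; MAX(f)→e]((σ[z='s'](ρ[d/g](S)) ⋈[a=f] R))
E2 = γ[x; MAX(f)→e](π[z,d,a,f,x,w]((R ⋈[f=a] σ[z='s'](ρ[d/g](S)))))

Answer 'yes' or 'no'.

E1 stepwise |·|:
  S → 6
  ρ[d/g](S) → 6
  σ[z='s'](ρ[d/g](S)) → 2
  R → 6
  (σ[z='s'](ρ[d/g](S)) ⋈[a=f] R) → 1
  γ[x; MAX(f)→e]((σ[z='s'](ρ[d/g](S)) ⋈[a=f] R)) → 1
E2 stepwise |·|:
  R → 6
  S → 6
  ρ[d/g](S) → 6
  σ[z='s'](ρ[d/g](S)) → 2
  (R ⋈[f=a] σ[z='s'](ρ[d/g](S))) → 1
  π[z,d,a,f,x,w]((R ⋈[f=a] σ[z='s'](ρ[d/g](S)))) → 1
  γ[x; MAX(f)→e](π[z,d,a,f,x,w]((R ⋈[f=a] σ[z='s'](ρ[d/g](S))))) → 1

E1 and E2 produce the same multiset:
x | e
p | 4

yes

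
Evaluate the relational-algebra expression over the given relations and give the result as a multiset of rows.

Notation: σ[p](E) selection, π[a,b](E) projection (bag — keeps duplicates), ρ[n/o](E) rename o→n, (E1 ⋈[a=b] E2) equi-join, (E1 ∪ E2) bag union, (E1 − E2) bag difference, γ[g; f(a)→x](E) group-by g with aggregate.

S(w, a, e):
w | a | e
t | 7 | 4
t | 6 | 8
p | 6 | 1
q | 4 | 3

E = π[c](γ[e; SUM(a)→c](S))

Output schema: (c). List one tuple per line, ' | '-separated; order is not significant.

Row counts bottom-up:
  S → 4
  γ[e; SUM(a)→c](S) → 4
  π[c](γ[e; SUM(a)→c](S)) → 4

== RESULT ==
c
4
6
6
7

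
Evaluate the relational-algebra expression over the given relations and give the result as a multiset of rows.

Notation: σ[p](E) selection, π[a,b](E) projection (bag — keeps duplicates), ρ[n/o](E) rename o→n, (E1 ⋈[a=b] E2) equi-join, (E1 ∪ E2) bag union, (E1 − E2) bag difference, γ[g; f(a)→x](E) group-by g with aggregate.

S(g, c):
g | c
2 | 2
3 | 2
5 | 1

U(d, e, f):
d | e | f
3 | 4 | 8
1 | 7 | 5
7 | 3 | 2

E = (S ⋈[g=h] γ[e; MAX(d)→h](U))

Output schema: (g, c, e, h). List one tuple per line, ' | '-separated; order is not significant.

Stepwise |·|:
  S → 3
  U → 3
  γ[e; MAX(d)→h](U) → 3
  (S ⋈[g=h] γ[e; MAX(d)→h](U)) → 1

== RESULT ==
g | c | e | h
3 | 2 | 4 | 3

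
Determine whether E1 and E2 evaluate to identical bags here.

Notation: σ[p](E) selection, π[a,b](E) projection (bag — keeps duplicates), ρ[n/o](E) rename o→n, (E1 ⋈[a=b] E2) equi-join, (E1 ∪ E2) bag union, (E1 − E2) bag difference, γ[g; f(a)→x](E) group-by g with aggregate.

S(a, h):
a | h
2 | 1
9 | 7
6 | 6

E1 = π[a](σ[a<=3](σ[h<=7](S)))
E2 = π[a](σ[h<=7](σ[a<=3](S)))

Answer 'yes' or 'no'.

E1 per-node cardinality:
  S → 3
  σ[h<=7](S) → 3
  σ[a<=3](σ[h<=7](S)) → 1
  π[a](σ[a<=3](σ[h<=7](S))) → 1
E2 per-node cardinality:
  S → 3
  σ[a<=3](S) → 1
  σ[h<=7](σ[a<=3](S)) → 1
  π[a](σ[h<=7](σ[a<=3](S))) → 1

E1 and E2 produce the same multiset:
a
2

yes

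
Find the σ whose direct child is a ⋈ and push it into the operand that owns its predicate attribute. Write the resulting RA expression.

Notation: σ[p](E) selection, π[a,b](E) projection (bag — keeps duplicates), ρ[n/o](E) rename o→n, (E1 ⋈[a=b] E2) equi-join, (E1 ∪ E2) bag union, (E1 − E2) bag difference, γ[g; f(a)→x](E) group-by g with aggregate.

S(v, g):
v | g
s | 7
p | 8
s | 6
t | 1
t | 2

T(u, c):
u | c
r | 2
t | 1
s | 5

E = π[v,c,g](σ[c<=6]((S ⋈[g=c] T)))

σ filters on c, owned by the right side.
E' = π[v,c,g]((S ⋈[g=c] σ[c<=6](T)))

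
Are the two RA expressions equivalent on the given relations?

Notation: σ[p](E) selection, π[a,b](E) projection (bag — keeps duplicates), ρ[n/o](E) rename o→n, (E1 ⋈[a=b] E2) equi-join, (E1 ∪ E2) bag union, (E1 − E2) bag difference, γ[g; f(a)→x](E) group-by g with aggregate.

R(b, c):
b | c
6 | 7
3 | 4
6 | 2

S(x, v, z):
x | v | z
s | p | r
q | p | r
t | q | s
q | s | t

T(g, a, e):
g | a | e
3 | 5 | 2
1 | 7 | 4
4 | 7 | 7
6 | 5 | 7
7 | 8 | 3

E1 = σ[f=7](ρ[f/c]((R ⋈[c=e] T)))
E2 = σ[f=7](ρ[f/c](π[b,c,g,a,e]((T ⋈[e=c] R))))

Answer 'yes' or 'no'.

E1 subexpression sizes:
  R → 3
  T → 5
  (R ⋈[c=e] T) → 4
  ρ[f/c]((R ⋈[c=e] T)) → 4
  σ[f=7](ρ[f/c]((R ⋈[c=e] T))) → 2
E2 subexpression sizes:
  T → 5
  R → 3
  (T ⋈[e=c] R) → 4
  π[b,c,g,a,e]((T ⋈[e=c] R)) → 4
  ρ[f/c](π[b,c,g,a,e]((T ⋈[e=c] R))) → 4
  σ[f=7](ρ[f/c](π[b,c,g,a,e]((T ⋈[e=c] R)))) → 2

E1 and E2 produce the same multiset:
b | f | g | a | e
6 | 7 | 4 | 7 | 7
6 | 7 | 6 | 5 | 7

yes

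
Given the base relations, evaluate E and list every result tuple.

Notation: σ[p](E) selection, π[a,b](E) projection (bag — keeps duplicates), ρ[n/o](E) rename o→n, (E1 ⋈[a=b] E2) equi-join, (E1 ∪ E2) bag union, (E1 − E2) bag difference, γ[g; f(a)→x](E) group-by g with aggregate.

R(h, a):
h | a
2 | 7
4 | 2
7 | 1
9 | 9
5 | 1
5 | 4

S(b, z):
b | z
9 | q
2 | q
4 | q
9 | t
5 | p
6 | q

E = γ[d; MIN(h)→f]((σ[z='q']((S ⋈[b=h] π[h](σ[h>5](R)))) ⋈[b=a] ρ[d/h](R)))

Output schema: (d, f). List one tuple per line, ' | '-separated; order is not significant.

Per-node cardinality:
  S → 6
  R → 6
  σ[h>5](R) → 2
  π[h](σ[h>5](R)) → 2
  (S ⋈[b=h] π[h](σ[h>5](R))) → 2
  σ[z='q']((S ⋈[b=h] π[h](σ[h>5](R)))) → 1
  R → 6
  ρ[d/h](R) → 6
  (σ[z='q']((S ⋈[b=h] π[h](σ[h>5](R)))) ⋈[b=a] ρ[d/h](R)) → 1
  γ[d; MIN(h)→f]((σ[z='q']((S ⋈[b=h] π[h](σ[h>5](R)))) ⋈[b=a] ρ[d/h](R))) → 1

== RESULT ==
d | f
9 | 9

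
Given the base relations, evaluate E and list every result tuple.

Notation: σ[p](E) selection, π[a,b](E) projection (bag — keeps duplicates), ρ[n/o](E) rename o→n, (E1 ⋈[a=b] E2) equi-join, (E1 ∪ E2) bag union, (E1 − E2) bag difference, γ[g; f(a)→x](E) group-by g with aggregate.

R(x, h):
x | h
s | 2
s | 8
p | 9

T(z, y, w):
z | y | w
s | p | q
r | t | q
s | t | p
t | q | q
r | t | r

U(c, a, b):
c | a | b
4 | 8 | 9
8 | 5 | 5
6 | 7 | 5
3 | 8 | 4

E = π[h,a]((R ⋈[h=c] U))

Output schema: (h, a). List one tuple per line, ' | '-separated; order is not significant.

Stepwise |·|:
  R → 3
  U → 4
  (R ⋈[h=c] U) → 1
  π[h,a]((R ⋈[h=c] U)) → 1

== RESULT ==
h | a
8 | 5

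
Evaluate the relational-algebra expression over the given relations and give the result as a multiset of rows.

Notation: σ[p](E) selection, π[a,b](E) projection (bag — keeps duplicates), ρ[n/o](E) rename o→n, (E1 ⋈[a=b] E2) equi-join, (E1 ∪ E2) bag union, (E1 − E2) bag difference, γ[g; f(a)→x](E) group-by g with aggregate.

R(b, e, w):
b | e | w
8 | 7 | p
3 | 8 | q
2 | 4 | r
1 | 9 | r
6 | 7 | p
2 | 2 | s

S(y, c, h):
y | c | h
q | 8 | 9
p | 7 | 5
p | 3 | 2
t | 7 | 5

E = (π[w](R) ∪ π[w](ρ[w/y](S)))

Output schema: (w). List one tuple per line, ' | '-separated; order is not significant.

Subexpression sizes:
  R → 6
  π[w](R) → 6
  S → 4
  ρ[w/y](S) → 4
  π[w](ρ[w/y](S)) → 4
  (π[w](R) ∪ π[w](ρ[w/y](S))) → 10

== RESULT ==
w
p
p
p
p
q
q
r
r
s
t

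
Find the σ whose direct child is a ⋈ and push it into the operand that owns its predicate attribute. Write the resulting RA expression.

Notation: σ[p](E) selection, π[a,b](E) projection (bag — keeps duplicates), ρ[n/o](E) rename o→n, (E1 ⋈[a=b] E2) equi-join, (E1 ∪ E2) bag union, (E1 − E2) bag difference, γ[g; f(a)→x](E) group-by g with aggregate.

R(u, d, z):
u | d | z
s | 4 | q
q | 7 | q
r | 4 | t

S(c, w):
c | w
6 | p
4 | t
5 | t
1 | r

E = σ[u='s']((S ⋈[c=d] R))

σ filters on u, owned by the right side.
E' = (S ⋈[c=d] σ[u='s'](R))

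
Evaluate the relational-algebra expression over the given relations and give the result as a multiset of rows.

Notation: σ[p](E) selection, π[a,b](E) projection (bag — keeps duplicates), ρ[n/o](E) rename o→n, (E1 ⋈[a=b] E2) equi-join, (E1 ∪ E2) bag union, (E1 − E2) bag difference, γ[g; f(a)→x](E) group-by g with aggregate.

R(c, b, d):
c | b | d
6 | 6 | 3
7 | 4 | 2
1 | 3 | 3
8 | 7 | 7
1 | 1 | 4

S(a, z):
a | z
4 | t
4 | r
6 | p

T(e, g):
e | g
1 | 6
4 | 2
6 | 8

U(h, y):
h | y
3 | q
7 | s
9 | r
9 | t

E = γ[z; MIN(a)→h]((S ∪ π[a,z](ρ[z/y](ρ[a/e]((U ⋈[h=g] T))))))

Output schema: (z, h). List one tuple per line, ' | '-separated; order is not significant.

Per-node cardinality:
  S → 3
  U → 4
  T → 3
  (U ⋈[h=g] T) → 0
  ρ[a/e]((U ⋈[h=g] T)) → 0
  ρ[z/y](ρ[a/e]((U ⋈[h=g] T))) → 0
  π[a,z](ρ[z/y](ρ[a/e]((U ⋈[h=g] T)))) → 0
  (S ∪ π[a,z](ρ[z/y](ρ[a/e]((U ⋈[h=g] T))))) → 3
  γ[z; MIN(a)→h]((S ∪ π[a,z](ρ[z/y](ρ[a/e]((U ⋈[h=g] T)))))) → 3

== RESULT ==
z | h
p | 6
r | 4
t | 4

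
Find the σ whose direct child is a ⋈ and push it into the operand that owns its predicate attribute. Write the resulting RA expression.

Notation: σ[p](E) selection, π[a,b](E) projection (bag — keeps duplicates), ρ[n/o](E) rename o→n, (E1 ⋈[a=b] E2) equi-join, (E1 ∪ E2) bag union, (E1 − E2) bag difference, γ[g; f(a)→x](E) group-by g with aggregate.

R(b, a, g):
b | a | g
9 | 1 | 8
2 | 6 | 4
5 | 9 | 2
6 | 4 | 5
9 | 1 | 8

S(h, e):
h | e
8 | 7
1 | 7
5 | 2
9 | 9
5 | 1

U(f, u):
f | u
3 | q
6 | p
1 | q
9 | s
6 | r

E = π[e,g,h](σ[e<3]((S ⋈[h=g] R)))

σ filters on e, owned by the left side.
E' = π[e,g,h]((σ[e<3](S) ⋈[h=g] R))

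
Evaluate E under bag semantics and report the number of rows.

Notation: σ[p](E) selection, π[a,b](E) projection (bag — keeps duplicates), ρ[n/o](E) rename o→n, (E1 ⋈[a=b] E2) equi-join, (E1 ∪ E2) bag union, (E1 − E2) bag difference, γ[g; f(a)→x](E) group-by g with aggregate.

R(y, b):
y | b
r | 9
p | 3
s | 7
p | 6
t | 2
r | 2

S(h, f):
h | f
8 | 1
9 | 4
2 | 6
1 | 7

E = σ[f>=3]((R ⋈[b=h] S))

Per-node cardinality:
  R → 6
  S → 4
  (R ⋈[b=h] S) → 3
  σ[f>=3]((R ⋈[b=h] S)) → 3

|E| = 3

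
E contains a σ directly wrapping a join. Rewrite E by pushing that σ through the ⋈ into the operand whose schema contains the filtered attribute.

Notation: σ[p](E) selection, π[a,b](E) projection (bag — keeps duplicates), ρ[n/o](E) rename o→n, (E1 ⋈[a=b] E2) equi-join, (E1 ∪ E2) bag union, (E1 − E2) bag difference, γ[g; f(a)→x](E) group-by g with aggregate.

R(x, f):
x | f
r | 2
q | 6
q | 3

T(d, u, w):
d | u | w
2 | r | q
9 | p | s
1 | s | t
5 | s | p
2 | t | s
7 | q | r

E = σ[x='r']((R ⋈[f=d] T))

σ filters on x, owned by the left side.
E' = (σ[x='r'](R) ⋈[f=d] T)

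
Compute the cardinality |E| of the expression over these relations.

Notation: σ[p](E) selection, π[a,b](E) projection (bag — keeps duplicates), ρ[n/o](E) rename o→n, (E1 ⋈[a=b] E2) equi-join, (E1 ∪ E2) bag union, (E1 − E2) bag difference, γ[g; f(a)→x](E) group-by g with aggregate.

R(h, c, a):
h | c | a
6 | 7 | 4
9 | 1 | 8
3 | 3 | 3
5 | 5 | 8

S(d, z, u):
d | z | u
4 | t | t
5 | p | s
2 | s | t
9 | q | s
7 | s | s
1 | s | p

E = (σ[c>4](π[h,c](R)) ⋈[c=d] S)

Stepwise |·|:
  R → 4
  π[h,c](R) → 4
  σ[c>4](π[h,c](R)) → 2
  S → 6
  (σ[c>4](π[h,c](R)) ⋈[c=d] S) → 2

|E| = 2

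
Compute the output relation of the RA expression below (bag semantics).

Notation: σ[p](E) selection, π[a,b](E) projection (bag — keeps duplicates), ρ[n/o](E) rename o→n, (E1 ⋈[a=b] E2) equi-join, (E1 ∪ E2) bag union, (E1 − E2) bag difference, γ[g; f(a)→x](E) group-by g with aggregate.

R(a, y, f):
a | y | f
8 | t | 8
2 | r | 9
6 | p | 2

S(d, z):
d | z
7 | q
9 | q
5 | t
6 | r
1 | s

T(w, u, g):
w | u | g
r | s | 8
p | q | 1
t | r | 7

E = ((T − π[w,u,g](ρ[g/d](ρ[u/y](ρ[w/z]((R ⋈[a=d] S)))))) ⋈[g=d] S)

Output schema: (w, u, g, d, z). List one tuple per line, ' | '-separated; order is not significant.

Per-node cardinality:
  T → 3
  R → 3
  S → 5
  (R ⋈[a=d] S) → 1
  ρ[w/z]((R ⋈[a=d] S)) → 1
  ρ[u/y](ρ[w/z]((R ⋈[a=d] S))) → 1
  ρ[g/d](ρ[u/y](ρ[w/z]((R ⋈[a=d] S)))) → 1
  π[w,u,g](ρ[g/d](ρ[u/y](ρ[w/z]((R ⋈[a=d] S))))) → 1
  (T − π[w,u,g](ρ[g/d](ρ[u/y](ρ[w/z]((R ⋈[a=d] S)))))) → 3
  S → 5
  ((T − π[w,u,g](ρ[g/d](ρ[u/y](ρ[w/z]((R ⋈[a=d] S)))))) ⋈[g=d] S) → 2

== RESULT ==
w | u | g | d | z
p | q | 1 | 1 | s
t | r | 7 | 7 | q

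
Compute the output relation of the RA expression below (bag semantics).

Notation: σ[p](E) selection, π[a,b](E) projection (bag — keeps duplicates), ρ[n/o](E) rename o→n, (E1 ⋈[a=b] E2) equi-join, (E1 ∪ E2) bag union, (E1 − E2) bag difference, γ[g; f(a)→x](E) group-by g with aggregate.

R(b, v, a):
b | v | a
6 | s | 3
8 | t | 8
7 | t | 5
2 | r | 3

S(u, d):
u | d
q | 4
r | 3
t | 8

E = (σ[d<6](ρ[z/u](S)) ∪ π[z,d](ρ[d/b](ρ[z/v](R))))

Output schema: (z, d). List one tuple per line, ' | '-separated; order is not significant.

Subexpression sizes:
  S → 3
  ρ[z/u](S) → 3
  σ[d<6](ρ[z/u](S)) → 2
  R → 4
  ρ[z/v](R) → 4
  ρ[d/b](ρ[z/v](R)) → 4
  π[z,d](ρ[d/b](ρ[z/v](R))) → 4
  (σ[d<6](ρ[z/u](S)) ∪ π[z,d](ρ[d/b](ρ[z/v](R)))) → 6

== RESULT ==
z | d
q | 4
r | 2
r | 3
s | 6
t | 7
t | 8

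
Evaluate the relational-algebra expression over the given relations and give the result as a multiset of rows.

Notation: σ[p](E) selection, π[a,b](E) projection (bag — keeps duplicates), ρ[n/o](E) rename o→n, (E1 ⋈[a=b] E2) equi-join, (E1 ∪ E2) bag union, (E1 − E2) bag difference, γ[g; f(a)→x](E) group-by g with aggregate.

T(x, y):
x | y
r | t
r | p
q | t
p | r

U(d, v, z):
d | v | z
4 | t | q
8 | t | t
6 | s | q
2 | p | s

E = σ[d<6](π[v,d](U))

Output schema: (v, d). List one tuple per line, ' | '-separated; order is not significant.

Stepwise |·|:
  U → 4
  π[v,d](U) → 4
  σ[d<6](π[v,d](U)) → 2

== RESULT ==
v | d
p | 2
t | 4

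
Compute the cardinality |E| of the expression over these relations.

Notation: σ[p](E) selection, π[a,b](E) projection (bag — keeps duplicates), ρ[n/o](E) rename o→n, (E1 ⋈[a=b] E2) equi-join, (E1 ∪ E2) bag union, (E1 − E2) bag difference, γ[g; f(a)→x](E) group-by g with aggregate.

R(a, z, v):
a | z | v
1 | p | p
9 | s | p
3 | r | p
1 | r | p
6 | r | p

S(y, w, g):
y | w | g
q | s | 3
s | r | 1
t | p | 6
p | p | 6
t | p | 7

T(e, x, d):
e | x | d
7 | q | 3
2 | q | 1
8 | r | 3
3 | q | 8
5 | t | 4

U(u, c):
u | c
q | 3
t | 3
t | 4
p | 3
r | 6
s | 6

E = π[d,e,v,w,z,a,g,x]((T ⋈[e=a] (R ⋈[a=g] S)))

Stepwise |·|:
  T → 5
  R → 5
  S → 5
  (R ⋈[a=g] S) → 5
  (T ⋈[e=a] (R ⋈[a=g] S)) → 1
  π[d,e,v,w,z,a,g,x]((T ⋈[e=a] (R ⋈[a=g] S))) → 1

|E| = 1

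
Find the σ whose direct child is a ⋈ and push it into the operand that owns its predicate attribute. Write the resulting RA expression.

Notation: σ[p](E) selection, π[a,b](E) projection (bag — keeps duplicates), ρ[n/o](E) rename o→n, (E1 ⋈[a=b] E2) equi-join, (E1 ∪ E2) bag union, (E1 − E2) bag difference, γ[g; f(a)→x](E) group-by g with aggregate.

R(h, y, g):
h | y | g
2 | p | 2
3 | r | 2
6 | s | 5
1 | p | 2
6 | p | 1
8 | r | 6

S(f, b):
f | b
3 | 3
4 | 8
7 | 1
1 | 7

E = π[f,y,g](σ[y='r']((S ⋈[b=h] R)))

σ filters on y, owned by the right side.
E' = π[f,y,g]((S ⋈[b=h] σ[y='r'](R)))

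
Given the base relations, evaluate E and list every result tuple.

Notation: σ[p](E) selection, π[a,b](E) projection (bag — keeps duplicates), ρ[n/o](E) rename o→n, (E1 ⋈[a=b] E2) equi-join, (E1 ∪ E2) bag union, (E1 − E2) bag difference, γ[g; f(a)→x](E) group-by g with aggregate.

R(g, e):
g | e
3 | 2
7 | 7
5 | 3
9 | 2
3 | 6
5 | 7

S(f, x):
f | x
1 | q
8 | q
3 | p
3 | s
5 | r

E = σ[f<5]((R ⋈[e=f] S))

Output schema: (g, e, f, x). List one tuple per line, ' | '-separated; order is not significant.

Row counts bottom-up:
  R → 6
  S → 5
  (R ⋈[e=f] S) → 2
  σ[f<5]((R ⋈[e=f] S)) → 2

== RESULT ==
g | e | f | x
5 | 3 | 3 | p
5 | 3 | 3 | s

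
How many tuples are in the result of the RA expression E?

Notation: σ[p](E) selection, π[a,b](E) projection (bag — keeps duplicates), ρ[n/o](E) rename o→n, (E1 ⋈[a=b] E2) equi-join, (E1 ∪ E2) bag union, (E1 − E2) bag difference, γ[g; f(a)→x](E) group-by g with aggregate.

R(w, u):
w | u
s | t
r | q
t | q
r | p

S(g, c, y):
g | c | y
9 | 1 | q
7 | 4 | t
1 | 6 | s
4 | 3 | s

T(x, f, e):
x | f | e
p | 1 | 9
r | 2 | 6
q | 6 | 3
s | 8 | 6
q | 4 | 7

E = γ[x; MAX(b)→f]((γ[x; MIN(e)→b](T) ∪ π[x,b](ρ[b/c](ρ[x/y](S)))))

Subexpression sizes:
  T → 5
  γ[x; MIN(e)→b](T) → 4
  S → 4
  ρ[x/y](S) → 4
  ρ[b/c](ρ[x/y](S)) → 4
  π[x,b](ρ[b/c](ρ[x/y](S))) → 4
  (γ[x; MIN(e)→b](T) ∪ π[x,b](ρ[b/c](ρ[x/y](S)))) → 8
  γ[x; MAX(b)→f]((γ[x; MIN(e)→b](T) ∪ π[x,b](ρ[b/c](ρ[x/y](S))))) → 5

|E| = 5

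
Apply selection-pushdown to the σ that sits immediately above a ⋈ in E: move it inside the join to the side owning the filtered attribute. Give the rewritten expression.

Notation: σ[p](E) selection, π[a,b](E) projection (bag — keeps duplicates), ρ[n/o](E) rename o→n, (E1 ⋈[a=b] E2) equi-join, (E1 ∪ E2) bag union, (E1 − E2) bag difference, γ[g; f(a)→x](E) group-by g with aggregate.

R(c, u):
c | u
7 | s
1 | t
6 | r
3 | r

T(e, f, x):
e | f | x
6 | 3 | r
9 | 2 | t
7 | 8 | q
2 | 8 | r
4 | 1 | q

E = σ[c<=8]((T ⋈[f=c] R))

σ filters on c, owned by the right side.
E' = (T ⋈[f=c] σ[c<=8](R))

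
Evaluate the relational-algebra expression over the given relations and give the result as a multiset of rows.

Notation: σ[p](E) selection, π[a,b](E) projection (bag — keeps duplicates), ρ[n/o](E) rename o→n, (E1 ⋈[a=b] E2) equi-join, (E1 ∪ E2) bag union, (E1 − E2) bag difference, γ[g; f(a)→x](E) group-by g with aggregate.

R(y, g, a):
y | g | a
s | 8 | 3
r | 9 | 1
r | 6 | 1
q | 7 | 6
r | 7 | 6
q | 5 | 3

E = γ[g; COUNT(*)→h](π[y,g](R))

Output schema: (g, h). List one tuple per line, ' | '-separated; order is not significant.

Row counts bottom-up:
  R → 6
  π[y,g](R) → 6
  γ[g; COUNT(*)→h](π[y,g](R)) → 5

== RESULT ==
g | h
5 | 1
6 | 1
7 | 2
8 | 1
9 | 1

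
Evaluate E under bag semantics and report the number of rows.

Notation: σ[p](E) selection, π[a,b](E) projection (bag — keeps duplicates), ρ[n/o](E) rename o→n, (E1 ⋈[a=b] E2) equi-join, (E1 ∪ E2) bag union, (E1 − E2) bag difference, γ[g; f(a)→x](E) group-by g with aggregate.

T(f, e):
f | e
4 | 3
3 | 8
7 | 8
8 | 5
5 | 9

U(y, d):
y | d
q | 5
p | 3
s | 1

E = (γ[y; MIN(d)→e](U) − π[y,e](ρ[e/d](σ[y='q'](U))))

Per-node cardinality:
  U → 3
  γ[y; MIN(d)→e](U) → 3
  U → 3
  σ[y='q'](U) → 1
  ρ[e/d](σ[y='q'](U)) → 1
  π[y,e](ρ[e/d](σ[y='q'](U))) → 1
  (γ[y; MIN(d)→e](U) − π[y,e](ρ[e/d](σ[y='q'](U)))) → 2

|E| = 2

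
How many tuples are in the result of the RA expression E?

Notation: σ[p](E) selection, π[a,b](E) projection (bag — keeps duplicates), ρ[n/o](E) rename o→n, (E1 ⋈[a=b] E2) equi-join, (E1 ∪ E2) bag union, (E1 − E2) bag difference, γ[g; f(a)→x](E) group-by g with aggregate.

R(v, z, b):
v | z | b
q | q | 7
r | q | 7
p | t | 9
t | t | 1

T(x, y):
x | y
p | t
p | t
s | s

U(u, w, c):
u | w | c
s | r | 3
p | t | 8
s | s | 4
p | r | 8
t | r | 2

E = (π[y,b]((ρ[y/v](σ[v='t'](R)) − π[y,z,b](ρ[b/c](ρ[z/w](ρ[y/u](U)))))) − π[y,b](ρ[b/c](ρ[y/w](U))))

Subexpression sizes:
  R → 4
  σ[v='t'](R) → 1
  ρ[y/v](σ[v='t'](R)) → 1
  U → 5
  ρ[y/u](U) → 5
  ρ[z/w](ρ[y/u](U)) → 5
  ρ[b/c](ρ[z/w](ρ[y/u](U))) → 5
  π[y,z,b](ρ[b/c](ρ[z/w](ρ[y/u](U)))) → 5
  (ρ[y/v](σ[v='t'](R)) − π[y,z,b](ρ[b/c](ρ[z/w](ρ[y/u](U))))) → 1
  π[y,b]((ρ[y/v](σ[v='t'](R)) − π[y,z,b](ρ[b/c](ρ[z/w](ρ[y/u](U)))))) → 1
  U → 5
  ρ[y/w](U) → 5
  ρ[b/c](ρ[y/w](U)) → 5
  π[y,b](ρ[b/c](ρ[y/w](U))) → 5
  (π[y,b]((ρ[y/v](σ[v='t'](R)) − π[y,z,b](ρ[b/c](ρ[z/w](ρ[y/u](U)))))) − π[y,b](ρ[b/c](ρ[y/w](U)))) → 1

|E| = 1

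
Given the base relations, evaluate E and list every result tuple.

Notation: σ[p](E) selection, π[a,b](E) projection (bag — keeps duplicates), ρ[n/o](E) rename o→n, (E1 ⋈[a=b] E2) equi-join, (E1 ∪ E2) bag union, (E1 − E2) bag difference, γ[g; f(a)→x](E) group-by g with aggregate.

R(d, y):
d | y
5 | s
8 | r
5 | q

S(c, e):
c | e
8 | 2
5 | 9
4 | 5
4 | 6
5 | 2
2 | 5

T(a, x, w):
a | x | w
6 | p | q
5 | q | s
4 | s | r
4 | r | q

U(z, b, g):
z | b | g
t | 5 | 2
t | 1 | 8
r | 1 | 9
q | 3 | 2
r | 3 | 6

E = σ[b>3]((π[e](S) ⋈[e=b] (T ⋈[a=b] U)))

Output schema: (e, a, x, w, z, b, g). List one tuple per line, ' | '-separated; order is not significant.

Per-node cardinality:
  S → 6
  π[e](S) → 6
  T → 4
  U → 5
  (T ⋈[a=b] U) → 1
  (π[e](S) ⋈[e=b] (T ⋈[a=b] U)) → 2
  σ[b>3]((π[e](S) ⋈[e=b] (T ⋈[a=b] U))) → 2

== RESULT ==
e | a | x | w | z | b | g
5 | 5 | q | s | t | 5 | 2
5 | 5 | q | s | t | 5 | 2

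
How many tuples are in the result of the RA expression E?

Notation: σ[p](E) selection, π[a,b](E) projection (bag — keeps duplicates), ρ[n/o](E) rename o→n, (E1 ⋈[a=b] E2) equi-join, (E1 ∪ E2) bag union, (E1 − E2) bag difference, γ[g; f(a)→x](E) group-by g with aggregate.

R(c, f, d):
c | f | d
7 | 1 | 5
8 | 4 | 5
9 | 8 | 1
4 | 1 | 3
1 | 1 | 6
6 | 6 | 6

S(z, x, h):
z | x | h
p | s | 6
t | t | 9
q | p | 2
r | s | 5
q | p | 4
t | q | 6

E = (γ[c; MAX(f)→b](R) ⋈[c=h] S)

Row counts bottom-up:
  R → 6
  γ[c; MAX(f)→b](R) → 6
  S → 6
  (γ[c; MAX(f)→b](R) ⋈[c=h] S) → 4

|E| = 4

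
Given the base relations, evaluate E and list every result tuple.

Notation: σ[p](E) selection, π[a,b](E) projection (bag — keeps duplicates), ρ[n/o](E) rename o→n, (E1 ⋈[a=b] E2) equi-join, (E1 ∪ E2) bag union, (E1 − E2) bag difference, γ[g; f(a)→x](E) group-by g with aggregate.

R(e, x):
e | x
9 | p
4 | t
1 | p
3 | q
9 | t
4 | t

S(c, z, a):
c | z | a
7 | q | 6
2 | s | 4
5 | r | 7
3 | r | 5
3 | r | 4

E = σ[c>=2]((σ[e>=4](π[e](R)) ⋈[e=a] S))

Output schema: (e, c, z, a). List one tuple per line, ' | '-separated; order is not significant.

Row counts bottom-up:
  R → 6
  π[e](R) → 6
  σ[e>=4](π[e](R)) → 4
  S → 5
  (σ[e>=4](π[e](R)) ⋈[e=a] S) → 4
  σ[c>=2]((σ[e>=4](π[e](R)) ⋈[e=a] S)) → 4

== RESULT ==
e | c | z | a
4 | 2 | s | 4
4 | 2 | s | 4
4 | 3 | r | 4
4 | 3 | r | 4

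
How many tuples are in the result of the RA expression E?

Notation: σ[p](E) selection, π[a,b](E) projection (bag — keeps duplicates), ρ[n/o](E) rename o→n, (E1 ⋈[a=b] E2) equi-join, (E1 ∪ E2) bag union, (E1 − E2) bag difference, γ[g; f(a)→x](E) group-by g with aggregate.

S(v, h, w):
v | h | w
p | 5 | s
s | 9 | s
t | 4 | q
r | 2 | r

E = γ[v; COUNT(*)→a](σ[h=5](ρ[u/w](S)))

Row counts bottom-up:
  S → 4
  ρ[u/w](S) → 4
  σ[h=5](ρ[u/w](S)) → 1
  γ[v; COUNT(*)→a](σ[h=5](ρ[u/w](S))) → 1

|E| = 1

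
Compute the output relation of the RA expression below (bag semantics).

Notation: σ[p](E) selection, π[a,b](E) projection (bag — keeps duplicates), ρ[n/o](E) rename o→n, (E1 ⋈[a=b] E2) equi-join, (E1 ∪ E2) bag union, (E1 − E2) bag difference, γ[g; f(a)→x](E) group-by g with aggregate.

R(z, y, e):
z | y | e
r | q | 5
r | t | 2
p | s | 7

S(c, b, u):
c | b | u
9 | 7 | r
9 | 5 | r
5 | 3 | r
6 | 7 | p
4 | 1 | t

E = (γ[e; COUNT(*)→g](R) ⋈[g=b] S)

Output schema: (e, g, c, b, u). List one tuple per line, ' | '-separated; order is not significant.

Row counts bottom-up:
  R → 3
  γ[e; COUNT(*)→g](R) → 3
  S → 5
  (γ[e; COUNT(*)→g](R) ⋈[g=b] S) → 3

== RESULT ==
e | g | c | b | u
2 | 1 | 4 | 1 | t
5 | 1 | 4 | 1 | t
7 | 1 | 4 | 1 | t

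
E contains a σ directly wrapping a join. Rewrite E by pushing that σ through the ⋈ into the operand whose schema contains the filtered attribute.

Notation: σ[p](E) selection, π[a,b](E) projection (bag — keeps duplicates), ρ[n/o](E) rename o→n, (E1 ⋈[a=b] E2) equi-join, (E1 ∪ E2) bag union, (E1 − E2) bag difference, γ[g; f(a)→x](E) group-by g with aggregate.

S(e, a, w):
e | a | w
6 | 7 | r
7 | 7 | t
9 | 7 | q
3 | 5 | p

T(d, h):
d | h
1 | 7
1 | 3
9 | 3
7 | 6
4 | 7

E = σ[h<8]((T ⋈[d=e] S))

σ filters on h, owned by the left side.
E' = (σ[h<8](T) ⋈[d=e] S)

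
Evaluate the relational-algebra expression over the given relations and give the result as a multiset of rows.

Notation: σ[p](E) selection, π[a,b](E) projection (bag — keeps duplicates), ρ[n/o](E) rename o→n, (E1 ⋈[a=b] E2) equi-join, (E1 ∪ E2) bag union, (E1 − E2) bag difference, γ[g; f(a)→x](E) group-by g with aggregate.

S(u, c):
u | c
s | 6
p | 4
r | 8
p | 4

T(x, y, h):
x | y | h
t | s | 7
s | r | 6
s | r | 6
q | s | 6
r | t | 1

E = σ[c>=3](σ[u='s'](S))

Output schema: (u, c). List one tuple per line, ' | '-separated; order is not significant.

Subexpression sizes:
  S → 4
  σ[u='s'](S) → 1
  σ[c>=3](σ[u='s'](S)) → 1

== RESULT ==
u | c
s | 6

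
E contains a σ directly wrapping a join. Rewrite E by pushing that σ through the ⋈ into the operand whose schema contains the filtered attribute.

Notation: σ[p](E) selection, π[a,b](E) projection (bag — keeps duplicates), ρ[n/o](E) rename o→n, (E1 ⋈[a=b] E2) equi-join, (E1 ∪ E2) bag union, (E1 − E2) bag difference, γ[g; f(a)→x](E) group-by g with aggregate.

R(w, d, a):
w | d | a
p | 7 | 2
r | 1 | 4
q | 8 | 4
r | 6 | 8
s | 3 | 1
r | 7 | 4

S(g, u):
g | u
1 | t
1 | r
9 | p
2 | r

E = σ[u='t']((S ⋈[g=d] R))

σ filters on u, owned by the left side.
E' = (σ[u='t'](S) ⋈[g=d] R)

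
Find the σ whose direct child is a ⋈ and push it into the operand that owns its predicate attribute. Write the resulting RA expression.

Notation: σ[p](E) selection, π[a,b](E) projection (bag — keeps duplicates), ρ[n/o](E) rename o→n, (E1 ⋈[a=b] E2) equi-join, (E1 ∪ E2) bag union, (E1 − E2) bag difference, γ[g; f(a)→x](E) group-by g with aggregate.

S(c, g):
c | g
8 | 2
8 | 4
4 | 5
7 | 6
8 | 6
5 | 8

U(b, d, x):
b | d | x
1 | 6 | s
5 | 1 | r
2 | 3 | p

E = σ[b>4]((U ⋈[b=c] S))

σ filters on b, owned by the left side.
E' = (σ[b>4](U) ⋈[b=c] S)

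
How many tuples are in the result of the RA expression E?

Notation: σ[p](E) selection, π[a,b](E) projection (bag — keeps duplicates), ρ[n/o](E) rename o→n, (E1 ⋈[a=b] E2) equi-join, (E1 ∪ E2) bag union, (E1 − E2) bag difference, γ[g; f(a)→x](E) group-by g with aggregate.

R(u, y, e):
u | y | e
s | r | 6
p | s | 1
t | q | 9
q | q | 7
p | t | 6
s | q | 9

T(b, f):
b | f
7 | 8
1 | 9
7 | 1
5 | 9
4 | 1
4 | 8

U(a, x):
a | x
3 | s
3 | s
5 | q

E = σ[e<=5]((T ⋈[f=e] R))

Stepwise |·|:
  T → 6
  R → 6
  (T ⋈[f=e] R) → 6
  σ[e<=5]((T ⋈[f=e] R)) → 2

|E| = 2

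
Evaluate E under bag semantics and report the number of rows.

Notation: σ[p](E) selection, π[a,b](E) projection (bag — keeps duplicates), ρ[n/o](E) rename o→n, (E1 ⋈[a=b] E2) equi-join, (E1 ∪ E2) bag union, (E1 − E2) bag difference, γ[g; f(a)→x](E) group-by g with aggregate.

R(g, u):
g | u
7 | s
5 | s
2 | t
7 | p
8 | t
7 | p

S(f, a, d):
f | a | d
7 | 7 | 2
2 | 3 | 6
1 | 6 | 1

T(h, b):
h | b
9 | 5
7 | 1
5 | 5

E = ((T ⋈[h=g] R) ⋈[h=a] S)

Per-node cardinality:
  T → 3
  R → 6
  (T ⋈[h=g] R) → 4
  S → 3
  ((T ⋈[h=g] R) ⋈[h=a] S) → 3

|E| = 3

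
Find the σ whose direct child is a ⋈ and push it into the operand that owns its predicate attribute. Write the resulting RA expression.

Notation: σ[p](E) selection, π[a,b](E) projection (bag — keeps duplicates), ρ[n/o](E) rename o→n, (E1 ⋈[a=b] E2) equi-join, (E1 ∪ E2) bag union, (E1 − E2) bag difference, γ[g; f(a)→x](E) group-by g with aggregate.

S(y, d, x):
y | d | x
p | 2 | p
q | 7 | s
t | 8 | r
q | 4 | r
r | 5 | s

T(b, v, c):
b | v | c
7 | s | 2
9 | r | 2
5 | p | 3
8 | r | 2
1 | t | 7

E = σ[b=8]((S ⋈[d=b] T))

σ filters on b, owned by the right side.
E' = (S ⋈[d=b] σ[b=8](T))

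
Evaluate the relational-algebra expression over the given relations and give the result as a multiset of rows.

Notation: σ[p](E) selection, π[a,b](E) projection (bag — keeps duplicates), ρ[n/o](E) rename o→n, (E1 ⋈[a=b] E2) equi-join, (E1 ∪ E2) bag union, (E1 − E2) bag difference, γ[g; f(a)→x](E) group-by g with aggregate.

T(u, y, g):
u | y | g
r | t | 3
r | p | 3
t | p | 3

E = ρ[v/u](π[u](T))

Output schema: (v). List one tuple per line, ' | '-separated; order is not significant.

Stepwise |·|:
  T → 3
  π[u](T) → 3
  ρ[v/u](π[u](T)) → 3

== RESULT ==
v
r
r
t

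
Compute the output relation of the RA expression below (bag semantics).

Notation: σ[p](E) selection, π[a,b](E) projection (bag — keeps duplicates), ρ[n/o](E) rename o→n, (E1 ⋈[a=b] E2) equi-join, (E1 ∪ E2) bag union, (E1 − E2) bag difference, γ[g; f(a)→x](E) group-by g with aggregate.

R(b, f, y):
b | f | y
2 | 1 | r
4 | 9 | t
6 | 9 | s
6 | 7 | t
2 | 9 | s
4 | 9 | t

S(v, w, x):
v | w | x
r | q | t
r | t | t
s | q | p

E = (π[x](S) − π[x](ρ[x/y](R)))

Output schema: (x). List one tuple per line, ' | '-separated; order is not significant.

Row counts bottom-up:
  S → 3
  π[x](S) → 3
  R → 6
  ρ[x/y](R) → 6
  π[x](ρ[x/y](R)) → 6
  (π[x](S) − π[x](ρ[x/y](R))) → 1

== RESULT ==
x
p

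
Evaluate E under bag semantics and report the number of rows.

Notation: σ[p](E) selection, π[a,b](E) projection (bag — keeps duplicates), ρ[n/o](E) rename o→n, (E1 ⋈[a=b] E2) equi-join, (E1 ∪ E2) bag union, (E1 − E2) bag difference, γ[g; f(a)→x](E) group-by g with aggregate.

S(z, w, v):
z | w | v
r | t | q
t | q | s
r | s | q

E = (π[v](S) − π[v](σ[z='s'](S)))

Stepwise |·|:
  S → 3
  π[v](S) → 3
  S → 3
  σ[z='s'](S) → 0
  π[v](σ[z='s'](S)) → 0
  (π[v](S) − π[v](σ[z='s'](S))) → 3

|E| = 3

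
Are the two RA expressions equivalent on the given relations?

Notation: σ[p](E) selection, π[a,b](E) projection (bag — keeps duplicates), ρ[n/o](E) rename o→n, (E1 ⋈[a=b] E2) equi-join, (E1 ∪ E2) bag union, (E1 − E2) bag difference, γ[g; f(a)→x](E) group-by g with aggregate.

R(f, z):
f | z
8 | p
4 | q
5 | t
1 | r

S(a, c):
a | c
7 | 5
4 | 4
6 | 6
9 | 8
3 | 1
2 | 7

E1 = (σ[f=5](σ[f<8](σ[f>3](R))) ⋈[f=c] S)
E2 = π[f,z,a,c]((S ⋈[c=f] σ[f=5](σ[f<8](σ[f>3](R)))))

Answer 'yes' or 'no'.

E1 per-node cardinality:
  R → 4
  σ[f>3](R) → 3
  σ[f<8](σ[f>3](R)) → 2
  σ[f=5](σ[f<8](σ[f>3](R))) → 1
  S → 6
  (σ[f=5](σ[f<8](σ[f>3](R))) ⋈[f=c] S) → 1
E2 per-node cardinality:
  S → 6
  R → 4
  σ[f>3](R) → 3
  σ[f<8](σ[f>3](R)) → 2
  σ[f=5](σ[f<8](σ[f>3](R))) → 1
  (S ⋈[c=f] σ[f=5](σ[f<8](σ[f>3](R)))) → 1
  π[f,z,a,c]((S ⋈[c=f] σ[f=5](σ[f<8](σ[f>3](R))))) → 1

E1 and E2 produce the same multiset:
f | z | a | c
5 | t | 7 | 5

yes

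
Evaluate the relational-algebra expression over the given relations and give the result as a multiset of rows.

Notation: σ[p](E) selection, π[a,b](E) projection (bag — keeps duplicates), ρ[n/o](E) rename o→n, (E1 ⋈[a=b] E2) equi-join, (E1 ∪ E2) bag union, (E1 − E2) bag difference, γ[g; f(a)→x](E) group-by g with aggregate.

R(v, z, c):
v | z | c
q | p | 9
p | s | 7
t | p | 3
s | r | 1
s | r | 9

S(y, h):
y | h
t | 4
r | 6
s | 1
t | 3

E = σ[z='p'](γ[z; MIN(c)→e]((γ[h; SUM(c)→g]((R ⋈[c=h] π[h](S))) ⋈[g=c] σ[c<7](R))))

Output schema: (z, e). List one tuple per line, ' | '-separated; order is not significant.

Per-node cardinality:
  R → 5
  S → 4
  π[h](S) → 4
  (R ⋈[c=h] π[h](S)) → 2
  γ[h; SUM(c)→g]((R ⋈[c=h] π[h](S))) → 2
  R → 5
  σ[c<7](R) → 2
  (γ[h; SUM(c)→g]((R ⋈[c=h] π[h](S))) ⋈[g=c] σ[c<7](R)) → 2
  γ[z; MIN(c)→e]((γ[h; SUM(c)→g]((R ⋈[c=h] π[h](S))) ⋈[g=c] σ[c<7](R))) → 2
  σ[z='p'](γ[z; MIN(c)→e]((γ[h; SUM(c)→g]((R ⋈[c=h] π[h](S))) ⋈[g=c] σ[c<7](R)))) → 1

== RESULT ==
z | e
p | 3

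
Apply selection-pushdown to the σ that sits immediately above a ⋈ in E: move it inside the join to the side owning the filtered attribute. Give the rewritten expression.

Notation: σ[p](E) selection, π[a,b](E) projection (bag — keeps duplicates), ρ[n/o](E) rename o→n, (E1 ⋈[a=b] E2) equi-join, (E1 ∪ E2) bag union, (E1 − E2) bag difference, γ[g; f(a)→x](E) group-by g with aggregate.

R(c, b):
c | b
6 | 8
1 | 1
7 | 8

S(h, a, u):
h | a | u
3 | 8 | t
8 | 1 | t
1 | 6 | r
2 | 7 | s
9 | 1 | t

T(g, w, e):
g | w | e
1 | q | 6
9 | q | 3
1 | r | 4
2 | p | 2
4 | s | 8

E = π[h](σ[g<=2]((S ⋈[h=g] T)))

σ filters on g, owned by the right side.
E' = π[h]((S ⋈[h=g] σ[g<=2](T)))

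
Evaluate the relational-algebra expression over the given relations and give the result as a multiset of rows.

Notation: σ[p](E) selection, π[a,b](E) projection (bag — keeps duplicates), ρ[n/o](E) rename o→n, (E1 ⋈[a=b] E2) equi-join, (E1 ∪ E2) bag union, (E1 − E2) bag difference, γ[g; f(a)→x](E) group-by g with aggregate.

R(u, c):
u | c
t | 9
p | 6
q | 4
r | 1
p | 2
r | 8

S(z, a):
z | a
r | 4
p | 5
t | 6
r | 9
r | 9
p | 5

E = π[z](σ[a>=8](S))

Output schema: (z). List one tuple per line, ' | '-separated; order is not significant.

Per-node cardinality:
  S → 6
  σ[a>=8](S) → 2
  π[z](σ[a>=8](S)) → 2

== RESULT ==
z
r
r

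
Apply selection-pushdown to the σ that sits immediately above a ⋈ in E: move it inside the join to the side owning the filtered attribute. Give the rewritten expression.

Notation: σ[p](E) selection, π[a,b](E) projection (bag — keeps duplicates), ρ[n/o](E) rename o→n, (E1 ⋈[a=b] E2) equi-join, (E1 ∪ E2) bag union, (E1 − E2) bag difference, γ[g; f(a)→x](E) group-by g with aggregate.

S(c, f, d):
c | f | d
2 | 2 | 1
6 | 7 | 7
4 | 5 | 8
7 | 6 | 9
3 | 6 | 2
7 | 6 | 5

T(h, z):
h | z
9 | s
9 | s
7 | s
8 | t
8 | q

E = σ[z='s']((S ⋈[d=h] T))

σ filters on z, owned by the right side.
E' = (S ⋈[d=h] σ[z='s'](T))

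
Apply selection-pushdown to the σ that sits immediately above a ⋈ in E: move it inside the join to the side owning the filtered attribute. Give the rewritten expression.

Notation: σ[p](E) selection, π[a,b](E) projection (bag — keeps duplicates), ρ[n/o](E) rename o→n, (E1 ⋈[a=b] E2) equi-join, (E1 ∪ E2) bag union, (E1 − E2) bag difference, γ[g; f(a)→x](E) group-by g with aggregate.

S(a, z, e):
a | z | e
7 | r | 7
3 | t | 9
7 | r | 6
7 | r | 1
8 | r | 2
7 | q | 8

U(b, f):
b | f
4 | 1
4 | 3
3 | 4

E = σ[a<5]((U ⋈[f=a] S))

σ filters on a, owned by the right side.
E' = (U ⋈[f=a] σ[a<5](S))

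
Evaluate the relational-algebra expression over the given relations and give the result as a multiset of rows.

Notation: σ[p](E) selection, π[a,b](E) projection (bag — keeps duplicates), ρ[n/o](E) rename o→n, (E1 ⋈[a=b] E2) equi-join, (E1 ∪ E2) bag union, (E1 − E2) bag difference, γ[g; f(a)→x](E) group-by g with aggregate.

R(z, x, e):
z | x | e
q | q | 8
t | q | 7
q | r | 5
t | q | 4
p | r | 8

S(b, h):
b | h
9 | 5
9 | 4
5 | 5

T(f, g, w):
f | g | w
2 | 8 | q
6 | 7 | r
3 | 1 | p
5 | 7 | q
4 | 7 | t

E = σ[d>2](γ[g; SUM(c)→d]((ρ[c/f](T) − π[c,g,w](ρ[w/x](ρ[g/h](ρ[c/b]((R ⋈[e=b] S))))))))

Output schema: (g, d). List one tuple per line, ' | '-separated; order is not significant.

Subexpression sizes:
  T → 5
  ρ[c/f](T) → 5
  R → 5
  S → 3
  (R ⋈[e=b] S) → 1
  ρ[c/b]((R ⋈[e=b] S)) → 1
  ρ[g/h](ρ[c/b]((R ⋈[e=b] S))) → 1
  ρ[w/x](ρ[g/h](ρ[c/b]((R ⋈[e=b] S)))) → 1
  π[c,g,w](ρ[w/x](ρ[g/h](ρ[c/b]((R ⋈[e=b] S))))) → 1
  (ρ[c/f](T) − π[c,g,w](ρ[w/x](ρ[g/h](ρ[c/b]((R ⋈[e=b] S)))))) → 5
  γ[g; SUM(c)→d]((ρ[c/f](T) − π[c,g,w](ρ[w/x](ρ[g/h](ρ[c/b]((R ⋈[e=b] S))))))) → 3
  σ[d>2](γ[g; SUM(c)→d]((ρ[c/f](T) − π[c,g,w](ρ[w/x](ρ[g/h](ρ[c/b]((R ⋈[e=b] S)))))))) → 2

== RESULT ==
g | d
1 | 3
7 | 15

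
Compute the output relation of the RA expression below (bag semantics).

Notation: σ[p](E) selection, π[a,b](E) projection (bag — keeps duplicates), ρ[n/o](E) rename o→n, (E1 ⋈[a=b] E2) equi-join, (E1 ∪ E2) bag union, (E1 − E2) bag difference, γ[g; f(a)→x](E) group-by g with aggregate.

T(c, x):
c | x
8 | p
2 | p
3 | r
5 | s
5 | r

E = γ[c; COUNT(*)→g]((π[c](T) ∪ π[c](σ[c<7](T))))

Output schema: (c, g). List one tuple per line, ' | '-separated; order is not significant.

Row counts bottom-up:
  T → 5
  π[c](T) → 5
  T → 5
  σ[c<7](T) → 4
  π[c](σ[c<7](T)) → 4
  (π[c](T) ∪ π[c](σ[c<7](T))) → 9
  γ[c; COUNT(*)→g]((π[c](T) ∪ π[c](σ[c<7](T)))) → 4

== RESULT ==
c | g
2 | 2
3 | 2
5 | 4
8 | 1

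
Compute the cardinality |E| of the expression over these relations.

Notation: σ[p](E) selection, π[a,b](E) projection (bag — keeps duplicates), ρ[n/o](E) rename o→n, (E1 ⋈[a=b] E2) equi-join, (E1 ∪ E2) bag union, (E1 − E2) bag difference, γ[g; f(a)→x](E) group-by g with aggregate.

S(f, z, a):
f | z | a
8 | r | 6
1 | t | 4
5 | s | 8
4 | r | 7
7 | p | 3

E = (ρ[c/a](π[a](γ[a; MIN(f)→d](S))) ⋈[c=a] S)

Row counts bottom-up:
  S → 5
  γ[a; MIN(f)→d](S) → 5
  π[a](γ[a; MIN(f)→d](S)) → 5
  ρ[c/a](π[a](γ[a; MIN(f)→d](S))) → 5
  S → 5
  (ρ[c/a](π[a](γ[a; MIN(f)→d](S))) ⋈[c=a] S) → 5

|E| = 5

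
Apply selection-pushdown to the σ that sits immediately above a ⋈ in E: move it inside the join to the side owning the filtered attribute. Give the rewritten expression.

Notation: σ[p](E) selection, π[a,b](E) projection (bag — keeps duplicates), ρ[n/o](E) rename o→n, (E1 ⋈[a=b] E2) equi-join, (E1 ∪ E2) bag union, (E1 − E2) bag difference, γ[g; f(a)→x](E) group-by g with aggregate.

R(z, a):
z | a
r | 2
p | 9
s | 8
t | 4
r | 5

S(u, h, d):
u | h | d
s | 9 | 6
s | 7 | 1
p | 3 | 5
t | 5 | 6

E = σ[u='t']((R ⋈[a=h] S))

σ filters on u, owned by the right side.
E' = (R ⋈[a=h] σ[u='t'](S))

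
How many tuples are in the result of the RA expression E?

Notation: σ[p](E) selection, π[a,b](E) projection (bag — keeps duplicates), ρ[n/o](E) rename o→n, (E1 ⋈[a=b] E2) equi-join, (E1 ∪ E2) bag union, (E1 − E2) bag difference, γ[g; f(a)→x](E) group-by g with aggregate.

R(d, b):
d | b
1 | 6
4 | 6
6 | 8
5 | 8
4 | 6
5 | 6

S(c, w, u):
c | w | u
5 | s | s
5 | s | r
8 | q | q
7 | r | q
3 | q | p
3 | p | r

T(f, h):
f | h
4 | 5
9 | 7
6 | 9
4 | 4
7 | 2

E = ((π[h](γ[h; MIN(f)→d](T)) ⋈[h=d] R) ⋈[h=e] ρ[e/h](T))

Row counts bottom-up:
  T → 5
  γ[h; MIN(f)→d](T) → 5
  π[h](γ[h; MIN(f)→d](T)) → 5
  R → 6
  (π[h](γ[h; MIN(f)→d](T)) ⋈[h=d] R) → 4
  T → 5
  ρ[e/h](T) → 5
  ((π[h](γ[h; MIN(f)→d](T)) ⋈[h=d] R) ⋈[h=e] ρ[e/h](T)) → 4

|E| = 4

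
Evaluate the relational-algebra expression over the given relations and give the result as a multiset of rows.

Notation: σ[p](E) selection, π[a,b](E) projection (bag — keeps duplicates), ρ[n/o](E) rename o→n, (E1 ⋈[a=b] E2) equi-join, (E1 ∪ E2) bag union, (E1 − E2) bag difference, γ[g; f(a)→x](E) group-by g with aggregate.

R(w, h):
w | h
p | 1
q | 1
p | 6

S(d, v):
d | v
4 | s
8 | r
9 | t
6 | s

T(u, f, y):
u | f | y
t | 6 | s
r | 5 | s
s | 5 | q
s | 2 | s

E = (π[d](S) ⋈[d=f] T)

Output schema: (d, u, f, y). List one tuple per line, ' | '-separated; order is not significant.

Per-node cardinality:
  S → 4
  π[d](S) → 4
  T → 4
  (π[d](S) ⋈[d=f] T) → 1

== RESULT ==
d | u | f | y
6 | t | 6 | s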